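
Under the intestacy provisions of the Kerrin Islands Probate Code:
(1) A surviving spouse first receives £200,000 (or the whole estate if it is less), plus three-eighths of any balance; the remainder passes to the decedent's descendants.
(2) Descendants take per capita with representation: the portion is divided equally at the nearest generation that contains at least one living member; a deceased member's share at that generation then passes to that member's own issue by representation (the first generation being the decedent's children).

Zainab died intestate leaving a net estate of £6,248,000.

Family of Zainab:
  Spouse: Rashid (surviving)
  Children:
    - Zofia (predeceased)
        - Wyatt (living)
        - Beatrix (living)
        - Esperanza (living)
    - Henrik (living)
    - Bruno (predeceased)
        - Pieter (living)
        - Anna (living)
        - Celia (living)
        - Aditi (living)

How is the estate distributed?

Rashid first takes £200,000, leaving a balance of £6,048,000. Rashid then takes three-eighths of the balance (£2,268,000), for a total of £2,468,000. The remaining £3,780,000 passes to the descendants.
The descendants' portion (£3,780,000) is divided into 3 shares of £1,260,000: Henrik takes £1,260,000; Zofia's £1,260,000 share passes to Zofia's issue; Bruno's £1,260,000 share passes to Bruno's issue.
Zofia's share (£1,260,000) is divided into 3 shares of £420,000: Wyatt, Beatrix, and Esperanza each take £420,000.
Bruno's share (£1,260,000) is divided into 4 shares of £315,000: Pieter, Anna, Celia, and Aditi each take £315,000.

Rashid: £2,468,000; Wyatt: £420,000; Beatrix: £420,000; Esperanza: £420,000; Henrik: £1,260,000; Pieter: £315,000; Anna: £315,000; Celia: £315,000; Aditi: £315,000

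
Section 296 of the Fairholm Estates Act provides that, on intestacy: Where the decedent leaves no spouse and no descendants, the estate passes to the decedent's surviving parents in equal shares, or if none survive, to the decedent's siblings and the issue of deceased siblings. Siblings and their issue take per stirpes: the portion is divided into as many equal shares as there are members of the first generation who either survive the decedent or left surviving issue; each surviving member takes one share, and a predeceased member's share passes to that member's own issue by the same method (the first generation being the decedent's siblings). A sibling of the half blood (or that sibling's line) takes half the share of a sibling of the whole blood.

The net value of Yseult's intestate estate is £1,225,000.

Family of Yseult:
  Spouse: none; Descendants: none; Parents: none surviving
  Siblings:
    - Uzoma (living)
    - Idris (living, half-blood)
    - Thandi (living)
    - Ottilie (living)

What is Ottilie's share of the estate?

The entire £1,225,000 passes to the siblings and their issue.
Counting each half-blood sibling's line as half a unit, there are 7/2 units in £1,225,000, so one unit is £350,000. Whole-blood lines (Uzoma, Thandi, and Ottilie) take £350,000 each; half-blood lines (Idris) take £175,000 each.

Ottilie receives £350,000.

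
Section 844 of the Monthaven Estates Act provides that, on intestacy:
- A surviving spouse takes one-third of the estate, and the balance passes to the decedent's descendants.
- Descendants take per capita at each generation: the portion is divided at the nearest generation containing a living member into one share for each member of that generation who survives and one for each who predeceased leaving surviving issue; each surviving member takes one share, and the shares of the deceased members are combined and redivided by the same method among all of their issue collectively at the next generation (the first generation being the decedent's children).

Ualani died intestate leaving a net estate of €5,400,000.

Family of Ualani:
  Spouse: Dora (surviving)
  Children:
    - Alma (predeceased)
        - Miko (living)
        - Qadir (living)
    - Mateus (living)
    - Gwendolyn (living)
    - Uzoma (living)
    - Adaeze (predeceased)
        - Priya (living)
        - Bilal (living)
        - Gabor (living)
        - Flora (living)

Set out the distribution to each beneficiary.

Dora: €1,800,000; Miko: €240,000; Qadir: €240,000; Mateus: €720,000; Gwendolyn: €720,000; Uzoma: €720,000; Priya: €240,000; Bilal: €240,000; Gabor: €240,000; Flora: €240,000

Dora takes one-third of €5,400,000 = €1,800,000. The remaining €3,600,000 passes to the descendants.
The descendants' portion (€3,600,000) is divided at the children's generation into 5 shares of €720,000. Mateus, Gwendolyn, and Uzoma each take €720,000. The 2 shares of the deceased (Alma and Adaeze) are combined into a pool of €1,440,000.
That pool (€1,440,000) is divided at the grandchildren's generation equally among Miko, Qadir, Priya, Bilal, Gabor, and Flora: €240,000 each.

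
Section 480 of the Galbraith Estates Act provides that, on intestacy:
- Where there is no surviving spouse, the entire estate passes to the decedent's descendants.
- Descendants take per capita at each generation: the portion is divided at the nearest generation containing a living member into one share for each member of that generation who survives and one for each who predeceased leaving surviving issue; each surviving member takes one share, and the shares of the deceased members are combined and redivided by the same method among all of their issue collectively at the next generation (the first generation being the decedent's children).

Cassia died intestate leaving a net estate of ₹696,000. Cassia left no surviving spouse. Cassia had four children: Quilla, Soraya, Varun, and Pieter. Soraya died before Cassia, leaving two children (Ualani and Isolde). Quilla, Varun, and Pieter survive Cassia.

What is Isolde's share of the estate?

The entire ₹696,000 passes to the descendants.
That amount (₹696,000) is divided at the children's generation into 4 shares of ₹174,000. Quilla, Varun, and Pieter each take ₹174,000. The remaining share for the deceased Soraya (₹174,000) is carried to the next generation.
That pool (₹174,000) is divided at the grandchildren's generation equally among Ualani and Isolde: ₹87,000 each.

Isolde receives ₹87,000.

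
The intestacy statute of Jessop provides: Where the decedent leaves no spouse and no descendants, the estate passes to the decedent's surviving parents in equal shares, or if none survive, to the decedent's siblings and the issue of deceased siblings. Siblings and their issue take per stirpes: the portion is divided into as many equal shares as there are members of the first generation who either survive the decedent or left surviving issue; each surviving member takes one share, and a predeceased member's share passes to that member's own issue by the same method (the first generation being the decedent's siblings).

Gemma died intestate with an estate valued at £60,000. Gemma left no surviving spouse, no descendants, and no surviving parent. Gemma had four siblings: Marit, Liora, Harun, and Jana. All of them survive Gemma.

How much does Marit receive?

Marit receives £15,000.

The entire £60,000 passes to the siblings and their issue.
That amount (£60,000) is divided into 4 shares of £15,000: Marit, Liora, Harun, and Jana each take £15,000.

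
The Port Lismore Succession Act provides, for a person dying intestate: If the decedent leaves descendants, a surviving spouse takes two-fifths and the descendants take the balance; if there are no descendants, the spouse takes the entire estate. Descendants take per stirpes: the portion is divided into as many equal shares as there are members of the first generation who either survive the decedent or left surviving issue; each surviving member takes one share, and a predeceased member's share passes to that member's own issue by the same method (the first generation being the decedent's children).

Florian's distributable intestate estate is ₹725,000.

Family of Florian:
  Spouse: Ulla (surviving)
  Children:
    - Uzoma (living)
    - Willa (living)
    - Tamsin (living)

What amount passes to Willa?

Ulla takes two-fifths of ₹725,000 = ₹290,000. The remaining ₹435,000 passes to the descendants.
The descendants' portion (₹435,000) is divided into 3 shares of ₹145,000: Uzoma, Willa, and Tamsin each take ₹145,000.

Willa receives ₹145,000.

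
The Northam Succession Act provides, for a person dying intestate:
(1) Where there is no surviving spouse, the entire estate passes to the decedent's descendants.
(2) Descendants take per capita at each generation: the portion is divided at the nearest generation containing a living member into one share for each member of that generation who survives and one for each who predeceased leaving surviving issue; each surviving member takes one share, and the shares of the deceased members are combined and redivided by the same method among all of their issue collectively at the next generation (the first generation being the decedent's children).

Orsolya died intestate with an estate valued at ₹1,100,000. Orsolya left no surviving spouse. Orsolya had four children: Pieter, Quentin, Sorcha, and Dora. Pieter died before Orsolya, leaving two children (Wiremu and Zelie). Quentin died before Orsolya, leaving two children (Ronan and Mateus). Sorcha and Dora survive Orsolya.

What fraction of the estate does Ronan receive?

The entire ₹1,100,000 passes to the descendants.
That amount (₹1,100,000) is divided at the children's generation into 4 shares of ₹275,000. Sorcha and Dora each take ₹275,000. The 2 shares of the deceased (Pieter and Quentin) are combined into a pool of ₹550,000.
That pool (₹550,000) is divided at the grandchildren's generation equally among Wiremu, Zelie, Ronan, and Mateus: ₹137,500 each.

Ronan receives 1/8 of the estate.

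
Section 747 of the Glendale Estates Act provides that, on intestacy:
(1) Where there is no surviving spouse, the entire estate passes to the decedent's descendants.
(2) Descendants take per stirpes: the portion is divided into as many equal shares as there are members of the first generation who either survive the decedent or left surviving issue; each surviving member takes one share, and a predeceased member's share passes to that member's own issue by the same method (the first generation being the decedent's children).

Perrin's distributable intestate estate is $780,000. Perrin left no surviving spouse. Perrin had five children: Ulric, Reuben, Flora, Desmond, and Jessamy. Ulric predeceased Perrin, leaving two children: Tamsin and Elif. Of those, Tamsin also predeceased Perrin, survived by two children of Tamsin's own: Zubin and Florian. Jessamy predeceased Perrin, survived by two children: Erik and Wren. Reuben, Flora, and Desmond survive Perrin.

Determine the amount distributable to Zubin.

The entire $780,000 passes to the descendants.
That amount ($780,000) is divided into 5 shares of $156,000: Reuben, Flora, and Desmond each take $156,000; Ulric's $156,000 share passes to Ulric's issue; Jessamy's $156,000 share passes to Jessamy's issue.
Ulric's share ($156,000) is divided into 2 shares of $78,000: Elif takes $78,000; Tamsin's $78,000 share passes to Tamsin's issue.
Tamsin's share ($78,000) is divided into 2 shares of $39,000: Zubin and Florian each take $39,000.
Jessamy's share ($156,000) is divided into 2 shares of $78,000: Erik and Wren each take $78,000.

Zubin receives $39,000.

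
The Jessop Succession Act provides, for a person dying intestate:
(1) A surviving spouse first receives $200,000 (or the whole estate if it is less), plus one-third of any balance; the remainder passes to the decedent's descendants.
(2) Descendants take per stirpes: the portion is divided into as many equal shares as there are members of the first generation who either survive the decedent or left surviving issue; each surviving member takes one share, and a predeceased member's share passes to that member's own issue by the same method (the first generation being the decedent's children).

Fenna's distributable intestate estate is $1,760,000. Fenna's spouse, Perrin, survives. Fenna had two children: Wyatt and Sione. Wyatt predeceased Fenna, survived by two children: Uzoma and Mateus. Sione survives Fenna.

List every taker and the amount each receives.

Perrin first takes $200,000, leaving a balance of $1,560,000. Perrin then takes one-third of the balance ($520,000), for a total of $720,000. The remaining $1,040,000 passes to the descendants.
The descendants' portion ($1,040,000) is divided into 2 shares of $520,000: Sione takes $520,000; Wyatt's $520,000 share passes to Wyatt's issue.
Wyatt's share ($520,000) is divided into 2 shares of $260,000: Uzoma and Mateus each take $260,000.

Perrin: $720,000; Uzoma: $260,000; Mateus: $260,000; Sione: $520,000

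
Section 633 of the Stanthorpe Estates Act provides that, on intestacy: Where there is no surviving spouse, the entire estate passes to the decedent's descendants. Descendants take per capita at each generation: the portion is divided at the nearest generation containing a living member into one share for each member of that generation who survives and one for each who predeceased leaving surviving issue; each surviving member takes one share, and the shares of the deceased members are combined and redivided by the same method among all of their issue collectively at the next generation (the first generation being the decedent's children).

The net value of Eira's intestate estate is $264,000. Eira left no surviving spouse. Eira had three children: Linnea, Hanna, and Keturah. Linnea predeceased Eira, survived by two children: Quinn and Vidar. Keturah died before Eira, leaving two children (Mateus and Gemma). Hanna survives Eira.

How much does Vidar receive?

Vidar receives $44,000.

The entire $264,000 passes to the descendants.
That amount ($264,000) is divided at the children's generation into 3 shares of $88,000. Hanna takes $88,000. The 2 shares of the deceased (Linnea and Keturah) are combined into a pool of $176,000.
That pool ($176,000) is divided at the grandchildren's generation equally among Quinn, Vidar, Mateus, and Gemma: $44,000 each.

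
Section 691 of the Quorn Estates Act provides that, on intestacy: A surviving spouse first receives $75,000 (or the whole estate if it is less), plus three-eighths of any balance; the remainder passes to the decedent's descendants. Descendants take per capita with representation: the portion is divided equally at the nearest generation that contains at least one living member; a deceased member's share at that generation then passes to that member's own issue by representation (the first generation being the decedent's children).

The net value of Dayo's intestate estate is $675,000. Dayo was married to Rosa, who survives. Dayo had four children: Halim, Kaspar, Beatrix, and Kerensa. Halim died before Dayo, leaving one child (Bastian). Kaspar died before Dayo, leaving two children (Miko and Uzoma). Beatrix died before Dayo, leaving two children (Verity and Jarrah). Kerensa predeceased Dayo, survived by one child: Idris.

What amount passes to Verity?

Rosa first takes $75,000, leaving a balance of $600,000. Rosa then takes three-eighths of the balance ($225,000), for a total of $300,000. The remaining $375,000 passes to the descendants.
No child survives, so the initial division is made at the grandchildren's generation.
The descendants' portion ($375,000) is divided into 6 shares of $62,500: Bastian, Miko, Uzoma, Verity, Jarrah, and Idris each take $62,500.

Verity receives $62,500.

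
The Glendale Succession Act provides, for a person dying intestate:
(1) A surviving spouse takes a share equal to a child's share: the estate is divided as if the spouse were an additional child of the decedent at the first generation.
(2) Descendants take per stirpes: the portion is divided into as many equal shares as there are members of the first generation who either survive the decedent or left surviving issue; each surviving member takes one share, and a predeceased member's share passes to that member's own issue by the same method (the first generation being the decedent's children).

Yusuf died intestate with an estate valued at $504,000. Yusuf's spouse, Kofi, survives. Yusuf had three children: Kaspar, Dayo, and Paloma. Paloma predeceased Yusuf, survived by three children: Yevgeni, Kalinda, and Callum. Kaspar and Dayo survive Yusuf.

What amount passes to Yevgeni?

The spouse counts as an additional share at the children's level, so there are 4 primary shares of $126,000. Kofi takes one such share ($126,000).
The children's combined portion ($378,000) is divided into 3 shares of $126,000: Kaspar and Dayo each take $126,000; Paloma's $126,000 share passes to Paloma's issue.
Paloma's share ($126,000) is divided into 3 shares of $42,000: Yevgeni, Kalinda, and Callum each take $42,000.

Yevgeni receives $42,000.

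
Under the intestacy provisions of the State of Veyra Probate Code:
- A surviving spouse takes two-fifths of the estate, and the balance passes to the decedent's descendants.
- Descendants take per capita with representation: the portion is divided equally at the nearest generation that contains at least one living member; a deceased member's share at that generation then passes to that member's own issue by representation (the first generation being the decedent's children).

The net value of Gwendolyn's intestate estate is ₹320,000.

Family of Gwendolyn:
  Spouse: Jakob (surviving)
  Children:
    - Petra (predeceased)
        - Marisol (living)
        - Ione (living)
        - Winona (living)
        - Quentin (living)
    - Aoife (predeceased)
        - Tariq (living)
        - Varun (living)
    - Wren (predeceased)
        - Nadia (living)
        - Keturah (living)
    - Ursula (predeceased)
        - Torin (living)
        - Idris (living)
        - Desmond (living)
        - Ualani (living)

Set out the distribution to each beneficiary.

Jakob: ₹128,000; Marisol: ₹16,000; Ione: ₹16,000; Winona: ₹16,000; Quentin: ₹16,000; Tariq: ₹16,000; Varun: ₹16,000; Nadia: ₹16,000; Keturah: ₹16,000; Torin: ₹16,000; Idris: ₹16,000; Desmond: ₹16,000; Ualani: ₹16,000

Jakob takes two-fifths of ₹320,000 = ₹128,000. The remaining ₹192,000 passes to the descendants.
No child survives, so the initial division is made at the grandchildren's generation.
The descendants' portion (₹192,000) is divided into 12 shares of ₹16,000: Marisol, Ione, Winona, Quentin, Tariq, Varun, Nadia, Keturah, Torin, Idris, Desmond, and Ualani each take ₹16,000.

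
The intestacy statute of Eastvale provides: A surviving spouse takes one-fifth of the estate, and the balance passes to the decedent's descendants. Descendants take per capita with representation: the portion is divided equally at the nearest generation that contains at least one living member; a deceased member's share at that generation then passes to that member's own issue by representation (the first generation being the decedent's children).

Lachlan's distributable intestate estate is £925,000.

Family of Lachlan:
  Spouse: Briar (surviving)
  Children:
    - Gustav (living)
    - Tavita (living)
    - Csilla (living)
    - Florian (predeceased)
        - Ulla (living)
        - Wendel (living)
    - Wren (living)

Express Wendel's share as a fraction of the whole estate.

Wendel receives 2/25 of the estate.

Briar takes one-fifth of £925,000 = £185,000. The remaining £740,000 passes to the descendants.
The descendants' portion (£740,000) is divided into 5 shares of £148,000: Gustav, Tavita, Csilla, and Wren each take £148,000; Florian's £148,000 share passes to Florian's issue.
Florian's share (£148,000) is divided into 2 shares of £74,000: Ulla and Wendel each take £74,000.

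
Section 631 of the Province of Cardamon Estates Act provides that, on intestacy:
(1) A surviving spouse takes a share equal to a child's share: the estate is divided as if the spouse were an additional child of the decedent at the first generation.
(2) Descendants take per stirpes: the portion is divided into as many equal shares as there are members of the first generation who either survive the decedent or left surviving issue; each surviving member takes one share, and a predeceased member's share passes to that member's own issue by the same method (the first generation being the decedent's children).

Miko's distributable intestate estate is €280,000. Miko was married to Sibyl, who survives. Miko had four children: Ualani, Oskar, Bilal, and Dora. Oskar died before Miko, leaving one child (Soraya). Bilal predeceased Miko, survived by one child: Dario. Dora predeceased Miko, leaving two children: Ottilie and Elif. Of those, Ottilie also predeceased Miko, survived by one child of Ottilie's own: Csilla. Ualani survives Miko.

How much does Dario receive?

The spouse counts as an additional share at the children's level, so there are 5 primary shares of €56,000. Sibyl takes one such share (€56,000).
The children's combined portion (€224,000) is divided into 4 shares of €56,000: Ualani takes €56,000; Oskar's €56,000 share passes to Oskar's issue; Bilal's €56,000 share passes to Bilal's issue; Dora's €56,000 share passes to Dora's issue.
Oskar's share (€56,000) passes entirely to Soraya.
Bilal's share (€56,000) passes entirely to Dario.
Dora's share (€56,000) is divided into 2 shares of €28,000: Elif takes €28,000; Ottilie's €28,000 share passes to Ottilie's issue.
Ottilie's share (€28,000) passes entirely to Csilla.

Dario receives €56,000.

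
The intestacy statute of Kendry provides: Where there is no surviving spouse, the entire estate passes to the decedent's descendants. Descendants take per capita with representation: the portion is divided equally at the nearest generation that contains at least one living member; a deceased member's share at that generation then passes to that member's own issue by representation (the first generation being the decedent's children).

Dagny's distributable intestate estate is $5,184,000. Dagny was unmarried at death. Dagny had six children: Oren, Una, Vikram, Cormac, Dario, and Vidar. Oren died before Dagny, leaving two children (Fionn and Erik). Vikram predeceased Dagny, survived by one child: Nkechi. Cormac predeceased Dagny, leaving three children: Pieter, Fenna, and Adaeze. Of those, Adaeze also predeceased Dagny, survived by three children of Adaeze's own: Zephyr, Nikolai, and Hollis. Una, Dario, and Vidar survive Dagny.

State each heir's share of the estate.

The entire $5,184,000 passes to the descendants.
That amount ($5,184,000) is divided into 6 shares of $864,000: Una, Dario, and Vidar each take $864,000; Oren's $864,000 share passes to Oren's issue; Vikram's $864,000 share passes to Vikram's issue; Cormac's $864,000 share passes to Cormac's issue.
Oren's share ($864,000) is divided into 2 shares of $432,000: Fionn and Erik each take $432,000.
Vikram's share ($864,000) passes entirely to Nkechi.
Cormac's share ($864,000) is divided into 3 shares of $288,000: Pieter and Fenna each take $288,000; Adaeze's $288,000 share passes to Adaeze's issue.
Adaeze's share ($288,000) is divided into 3 shares of $96,000: Zephyr, Nikolai, and Hollis each take $96,000.

Fionn: $432,000; Erik: $432,000; Una: $864,000; Nkechi: $864,000; Pieter: $288,000; Fenna: $288,000; Zephyr: $96,000; Nikolai: $96,000; Hollis: $96,000; Dario: $864,000; Vidar: $864,000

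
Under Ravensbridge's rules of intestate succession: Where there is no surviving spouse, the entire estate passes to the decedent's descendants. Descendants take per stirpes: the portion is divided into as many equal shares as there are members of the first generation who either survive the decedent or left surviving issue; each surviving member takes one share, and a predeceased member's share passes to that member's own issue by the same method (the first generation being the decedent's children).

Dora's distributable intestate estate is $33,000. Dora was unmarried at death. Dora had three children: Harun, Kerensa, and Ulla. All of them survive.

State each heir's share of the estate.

The entire $33,000 passes to the descendants.
That amount ($33,000) is divided into 3 shares of $11,000: Harun, Kerensa, and Ulla each take $11,000.

Harun: $11,000; Kerensa: $11,000; Ulla: $11,000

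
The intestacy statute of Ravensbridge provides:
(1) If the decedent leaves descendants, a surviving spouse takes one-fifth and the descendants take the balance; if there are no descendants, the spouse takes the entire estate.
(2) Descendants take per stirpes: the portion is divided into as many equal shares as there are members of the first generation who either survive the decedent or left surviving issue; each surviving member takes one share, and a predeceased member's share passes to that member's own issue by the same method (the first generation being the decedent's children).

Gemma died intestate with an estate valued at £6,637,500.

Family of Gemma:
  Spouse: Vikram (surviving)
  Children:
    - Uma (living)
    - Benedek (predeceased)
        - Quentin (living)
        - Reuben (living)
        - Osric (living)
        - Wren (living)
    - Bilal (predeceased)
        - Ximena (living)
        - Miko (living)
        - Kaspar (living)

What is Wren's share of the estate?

Vikram takes one-fifth of £6,637,500 = £1,327,500. The remaining £5,310,000 passes to the descendants.
The descendants' portion (£5,310,000) is divided into 3 shares of £1,770,000: Uma takes £1,770,000; Benedek's £1,770,000 share passes to Benedek's issue; Bilal's £1,770,000 share passes to Bilal's issue.
Benedek's share (£1,770,000) is divided into 4 shares of £442,500: Quentin, Reuben, Osric, and Wren each take £442,500.
Bilal's share (£1,770,000) is divided into 3 shares of £590,000: Ximena, Miko, and Kaspar each take £590,000.

Wren receives £442,500.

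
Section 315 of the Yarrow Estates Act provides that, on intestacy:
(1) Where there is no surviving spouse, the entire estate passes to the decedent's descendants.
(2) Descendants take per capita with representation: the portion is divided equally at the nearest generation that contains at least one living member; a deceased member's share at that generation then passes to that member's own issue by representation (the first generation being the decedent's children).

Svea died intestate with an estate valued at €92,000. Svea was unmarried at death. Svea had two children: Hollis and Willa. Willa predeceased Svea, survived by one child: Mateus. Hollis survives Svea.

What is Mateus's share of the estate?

Mateus receives €46,000.

The entire €92,000 passes to the descendants.
That amount (€92,000) is divided into 2 shares of €46,000: Hollis takes €46,000; Willa's €46,000 share passes to Willa's issue.
Willa's share (€46,000) passes entirely to Mateus.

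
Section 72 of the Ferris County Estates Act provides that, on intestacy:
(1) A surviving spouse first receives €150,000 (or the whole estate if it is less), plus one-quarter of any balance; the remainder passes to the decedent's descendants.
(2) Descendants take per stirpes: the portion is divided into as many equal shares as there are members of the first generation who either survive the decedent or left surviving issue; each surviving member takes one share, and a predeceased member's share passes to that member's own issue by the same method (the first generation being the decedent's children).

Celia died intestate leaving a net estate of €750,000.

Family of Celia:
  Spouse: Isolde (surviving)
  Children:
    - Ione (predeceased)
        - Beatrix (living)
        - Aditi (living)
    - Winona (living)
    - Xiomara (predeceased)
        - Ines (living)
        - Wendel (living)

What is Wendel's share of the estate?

Wendel receives €75,000.

Isolde first takes €150,000, leaving a balance of €600,000. Isolde then takes one-quarter of the balance (€150,000), for a total of €300,000. The remaining €450,000 passes to the descendants.
The descendants' portion (€450,000) is divided into 3 shares of €150,000: Winona takes €150,000; Ione's €150,000 share passes to Ione's issue; Xiomara's €150,000 share passes to Xiomara's issue.
Ione's share (€150,000) is divided into 2 shares of €75,000: Beatrix and Aditi each take €75,000.
Xiomara's share (€150,000) is divided into 2 shares of €75,000: Ines and Wendel each take €75,000.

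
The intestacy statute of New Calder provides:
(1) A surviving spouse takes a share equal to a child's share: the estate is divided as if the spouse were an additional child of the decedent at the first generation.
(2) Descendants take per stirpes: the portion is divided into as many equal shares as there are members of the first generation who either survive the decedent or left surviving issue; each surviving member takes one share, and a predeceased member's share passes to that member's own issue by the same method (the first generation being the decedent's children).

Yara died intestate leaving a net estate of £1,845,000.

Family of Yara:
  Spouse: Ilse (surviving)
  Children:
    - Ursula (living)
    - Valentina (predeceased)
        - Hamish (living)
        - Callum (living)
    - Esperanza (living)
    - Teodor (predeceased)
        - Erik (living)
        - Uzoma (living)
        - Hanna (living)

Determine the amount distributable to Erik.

Erik receives £123,000.

The spouse counts as an additional share at the children's level, so there are 5 primary shares of £369,000. Ilse takes one such share (£369,000).
The children's combined portion (£1,476,000) is divided into 4 shares of £369,000: Ursula and Esperanza each take £369,000; Valentina's £369,000 share passes to Valentina's issue; Teodor's £369,000 share passes to Teodor's issue.
Valentina's share (£369,000) is divided into 2 shares of £184,500: Hamish and Callum each take £184,500.
Teodor's share (£369,000) is divided into 3 shares of £123,000: Erik, Uzoma, and Hanna each take £123,000.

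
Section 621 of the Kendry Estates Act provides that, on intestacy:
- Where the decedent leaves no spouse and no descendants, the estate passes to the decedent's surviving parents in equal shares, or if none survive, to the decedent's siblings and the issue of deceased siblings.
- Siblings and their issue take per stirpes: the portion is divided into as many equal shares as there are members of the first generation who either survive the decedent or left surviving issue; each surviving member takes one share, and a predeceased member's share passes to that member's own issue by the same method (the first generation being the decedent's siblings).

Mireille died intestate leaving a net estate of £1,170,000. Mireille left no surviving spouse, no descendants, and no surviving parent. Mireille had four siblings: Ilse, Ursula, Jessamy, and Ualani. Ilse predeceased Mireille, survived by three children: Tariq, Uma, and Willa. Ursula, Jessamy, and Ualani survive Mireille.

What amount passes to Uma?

The entire £1,170,000 passes to the siblings and their issue.
That amount (£1,170,000) is divided into 4 shares of £292,500: Ursula, Jessamy, and Ualani each take £292,500; Ilse's £292,500 share passes to Ilse's issue.
Ilse's share (£292,500) is divided into 3 shares of £97,500: Tariq, Uma, and Willa each take £97,500.

Uma receives £97,500.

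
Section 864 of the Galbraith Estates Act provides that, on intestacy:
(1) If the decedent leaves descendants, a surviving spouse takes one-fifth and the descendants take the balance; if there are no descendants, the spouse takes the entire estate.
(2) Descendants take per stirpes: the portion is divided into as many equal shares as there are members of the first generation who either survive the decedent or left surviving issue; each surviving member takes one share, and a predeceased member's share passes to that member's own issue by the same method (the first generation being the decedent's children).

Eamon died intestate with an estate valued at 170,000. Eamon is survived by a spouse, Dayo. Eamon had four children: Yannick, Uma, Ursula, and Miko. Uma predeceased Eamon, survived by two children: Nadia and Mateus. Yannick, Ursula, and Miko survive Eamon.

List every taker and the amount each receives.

Dayo takes one-fifth of 170,000 = 34,000. The remaining 136,000 passes to the descendants.
The descendants' portion (136,000) is divided into 4 shares of 34,000: Yannick, Ursula, and Miko each take 34,000; Uma's 34,000 share passes to Uma's issue.
Uma's share (34,000) is divided into 2 shares of 17,000: Nadia and Mateus each take 17,000.

Dayo: 34,000; Yannick: 34,000; Nadia: 17,000; Mateus: 17,000; Ursula: 34,000; Miko: 34,000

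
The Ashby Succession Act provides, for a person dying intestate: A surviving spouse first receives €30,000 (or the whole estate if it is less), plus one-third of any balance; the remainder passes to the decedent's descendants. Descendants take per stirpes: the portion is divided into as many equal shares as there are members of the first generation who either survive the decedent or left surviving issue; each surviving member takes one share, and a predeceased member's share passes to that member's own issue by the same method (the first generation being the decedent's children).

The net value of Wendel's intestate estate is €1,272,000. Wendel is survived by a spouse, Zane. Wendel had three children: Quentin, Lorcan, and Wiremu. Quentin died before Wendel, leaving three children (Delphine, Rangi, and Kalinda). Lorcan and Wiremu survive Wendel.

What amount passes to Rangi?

Rangi receives €92,000.

Zane first takes €30,000, leaving a balance of €1,242,000. Zane then takes one-third of the balance (€414,000), for a total of €444,000. The remaining €828,000 passes to the descendants.
The descendants' portion (€828,000) is divided into 3 shares of €276,000: Lorcan and Wiremu each take €276,000; Quentin's €276,000 share passes to Quentin's issue.
Quentin's share (€276,000) is divided into 3 shares of €92,000: Delphine, Rangi, and Kalinda each take €92,000.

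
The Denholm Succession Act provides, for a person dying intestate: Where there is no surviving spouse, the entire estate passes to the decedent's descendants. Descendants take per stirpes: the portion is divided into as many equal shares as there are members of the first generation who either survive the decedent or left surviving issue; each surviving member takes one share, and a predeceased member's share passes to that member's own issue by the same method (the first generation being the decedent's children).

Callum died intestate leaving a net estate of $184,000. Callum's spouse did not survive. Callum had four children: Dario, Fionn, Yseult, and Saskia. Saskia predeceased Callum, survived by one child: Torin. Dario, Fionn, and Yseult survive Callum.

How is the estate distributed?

The entire $184,000 passes to the descendants.
That amount ($184,000) is divided into 4 shares of $46,000: Dario, Fionn, and Yseult each take $46,000; Saskia's $46,000 share passes to Saskia's issue.
Saskia's share ($46,000) passes entirely to Torin.

Dario: $46,000; Fionn: $46,000; Yseult: $46,000; Torin: $46,000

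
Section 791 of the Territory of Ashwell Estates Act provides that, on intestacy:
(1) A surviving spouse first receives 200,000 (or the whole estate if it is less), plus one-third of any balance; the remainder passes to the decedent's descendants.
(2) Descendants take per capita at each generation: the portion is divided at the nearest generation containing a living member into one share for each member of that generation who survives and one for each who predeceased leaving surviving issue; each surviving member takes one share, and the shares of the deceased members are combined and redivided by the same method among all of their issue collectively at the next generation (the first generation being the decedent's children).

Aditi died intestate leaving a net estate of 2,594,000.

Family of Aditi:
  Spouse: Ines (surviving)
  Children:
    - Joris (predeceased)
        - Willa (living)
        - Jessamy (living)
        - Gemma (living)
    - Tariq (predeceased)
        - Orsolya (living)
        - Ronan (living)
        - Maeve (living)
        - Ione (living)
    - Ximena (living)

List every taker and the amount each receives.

Ines first takes 200,000, leaving a balance of 2,394,000. Ines then takes one-third of the balance (798,000), for a total of 998,000. The remaining 1,596,000 passes to the descendants.
The descendants' portion (1,596,000) is divided at the children's generation into 3 shares of 532,000. Ximena takes 532,000. The 2 shares of the deceased (Joris and Tariq) are combined into a pool of 1,064,000.
That pool (1,064,000) is divided at the grandchildren's generation equally among Willa, Jessamy, Gemma, Orsolya, Ronan, Maeve, and Ione: 152,000 each.

Ines: 998,000; Willa: 152,000; Jessamy: 152,000; Gemma: 152,000; Orsolya: 152,000; Ronan: 152,000; Maeve: 152,000; Ione: 152,000; Ximena: 532,000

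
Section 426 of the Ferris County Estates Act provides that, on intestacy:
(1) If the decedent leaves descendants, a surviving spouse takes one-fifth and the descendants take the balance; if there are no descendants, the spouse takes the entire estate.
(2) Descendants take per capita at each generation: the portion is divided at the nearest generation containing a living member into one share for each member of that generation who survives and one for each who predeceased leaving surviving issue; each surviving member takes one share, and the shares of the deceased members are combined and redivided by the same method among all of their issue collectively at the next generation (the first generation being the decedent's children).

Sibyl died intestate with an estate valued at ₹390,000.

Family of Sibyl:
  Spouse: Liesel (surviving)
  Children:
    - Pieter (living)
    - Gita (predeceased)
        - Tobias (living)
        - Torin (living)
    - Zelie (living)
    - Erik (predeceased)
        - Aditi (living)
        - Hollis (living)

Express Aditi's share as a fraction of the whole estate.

Liesel takes one-fifth of ₹390,000 = ₹78,000. The remaining ₹312,000 passes to the descendants.
The descendants' portion (₹312,000) is divided at the children's generation into 4 shares of ₹78,000. Pieter and Zelie each take ₹78,000. The 2 shares of the deceased (Gita and Erik) are combined into a pool of ₹156,000.
That pool (₹156,000) is divided at the grandchildren's generation equally among Tobias, Torin, Aditi, and Hollis: ₹39,000 each.

Aditi receives 1/10 of the estate.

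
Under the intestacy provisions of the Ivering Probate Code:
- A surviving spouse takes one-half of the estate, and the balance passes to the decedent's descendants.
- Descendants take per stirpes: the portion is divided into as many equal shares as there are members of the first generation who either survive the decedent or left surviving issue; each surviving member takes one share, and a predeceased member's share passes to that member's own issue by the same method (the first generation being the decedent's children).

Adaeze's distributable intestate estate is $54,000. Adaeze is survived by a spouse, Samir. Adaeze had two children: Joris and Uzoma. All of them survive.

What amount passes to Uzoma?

Uzoma receives $13,500.

Samir takes one-half of $54,000 = $27,000. The remaining $27,000 passes to the descendants.
The descendants' portion ($27,000) is divided into 2 shares of $13,500: Joris and Uzoma each take $13,500.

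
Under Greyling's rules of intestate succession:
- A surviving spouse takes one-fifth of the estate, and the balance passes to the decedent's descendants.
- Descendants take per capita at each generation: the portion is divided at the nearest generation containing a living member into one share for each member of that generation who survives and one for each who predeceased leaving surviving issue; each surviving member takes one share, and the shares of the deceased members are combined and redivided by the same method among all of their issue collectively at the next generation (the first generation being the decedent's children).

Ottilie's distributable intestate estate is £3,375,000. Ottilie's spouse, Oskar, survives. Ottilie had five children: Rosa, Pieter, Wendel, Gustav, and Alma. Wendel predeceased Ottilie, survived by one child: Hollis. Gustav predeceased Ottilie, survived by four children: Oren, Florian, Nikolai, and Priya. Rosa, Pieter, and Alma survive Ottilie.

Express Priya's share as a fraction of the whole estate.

Priya receives 8/125 of the estate.

Oskar takes one-fifth of £3,375,000 = £675,000. The remaining £2,700,000 passes to the descendants.
The descendants' portion (£2,700,000) is divided at the children's generation into 5 shares of £540,000. Rosa, Pieter, and Alma each take £540,000. The 2 shares of the deceased (Wendel and Gustav) are combined into a pool of £1,080,000.
That pool (£1,080,000) is divided at the grandchildren's generation equally among Hollis, Oren, Florian, Nikolai, and Priya: £216,000 each.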